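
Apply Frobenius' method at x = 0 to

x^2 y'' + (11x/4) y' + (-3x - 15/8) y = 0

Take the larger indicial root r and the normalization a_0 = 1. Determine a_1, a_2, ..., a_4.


Write in Frobenius form y'' + (p(x)/x) y' + (q(x)/x^2) y = 0:
  p(x) = 11/4,  q(x) = -3x - 15/8.
Indicial equation: r(r-1) + (11/4) r + (-15/8) = 0 -> roots r_1 = 3/4, r_2 = -5/2.
Take r = r_1 = 3/4. Let y(x) = x^r sum_{n>=0} a_n x^n with a_0 = 1.
Substitute y = x^r sum a_n x^n and match x^{r+n}. The recurrence is
  D(n) a_n - 3 a_{n-1} = 0,  where D(n) = (r+n)(r+n-1) + (11/4)(r+n) + (-15/8).
  a_n = 3 / D(n) * a_{n-1}.
Since the indicial polynomial factors as (r - r_1)(r - r_2), D(n) = (r_1 + n - r_1)(r_1 + n - r_2) = n(n + 13/4).
Evaluating step by step (a_0 = 1):
  n = 1: D(1) = 1(1 + 13/4) = 17/4; numerator = 3(1) = 3; a_1 = (3)/(17/4) = 12/17
  n = 2: D(2) = 2(2 + 13/4) = 21/2; numerator = 3(12/17) = 36/17; a_2 = (36/17)/(21/2) = 24/119
  n = 3: D(3) = 3(3 + 13/4) = 75/4; numerator = 3(24/119) = 72/119; a_3 = (72/119)/(75/4) = 96/2975
  n = 4: D(4) = 4(4 + 13/4) = 29; numerator = 3(96/2975) = 288/2975; a_4 = (288/2975)/(29) = 288/86275

r = 3/4; a_0 = 1; a_1 = 12/17; a_2 = 24/119; a_3 = 96/2975; a_4 = 288/86275


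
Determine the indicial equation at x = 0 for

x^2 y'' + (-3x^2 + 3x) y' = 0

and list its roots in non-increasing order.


Divide by x^2 to reach normal form y'' + P_1(x) y' + P_2(x) y = 0 with P_1(x) = -3 + 3/x and P_2(x) = 0.
x = 0 is a singular point because the y'-coefficient -3 + 3/x has a pole at x = 0.
It is a regular singular point because x P_1(x) = p(x) = 3 - 3x and x^2 P_2(x) = q(x) = 0 are polynomials, hence analytic at x = 0.
p(0) = 3,  q(0) = 0.
Indicial equation: r(r-1) + p(0) r + q(0) = 0, i.e. r^2 + (p(0) - 1) r + q(0) = 0, i.e. r^2 + 2 r = 0.
Discriminant: (2)^2 - 4(0) = 4, so r = (-2 ± 2)/2.
Solving: r_1 = 0, r_2 = -2.

indicial: r^2 + 2 r = 0; roots r_1 = 0, r_2 = -2


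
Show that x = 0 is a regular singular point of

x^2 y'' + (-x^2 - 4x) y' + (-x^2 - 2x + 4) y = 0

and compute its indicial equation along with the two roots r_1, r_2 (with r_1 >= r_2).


Divide by x^2 to reach normal form y'' + P_1(x) y' + P_2(x) y = 0 with P_1(x) = -1 - 4/x and P_2(x) = -1 - 2/x + 4/x^2.
x = 0 is a singular point because the y'-coefficient -1 - 4/x has a pole at x = 0 and the y-coefficient -1 - 2/x + 4/x^2 has a pole at x = 0.
It is a regular singular point because x P_1(x) = p(x) = -x - 4 and x^2 P_2(x) = q(x) = -x^2 - 2x + 4 are polynomials, hence analytic at x = 0.
p(0) = -4,  q(0) = 4.
Indicial equation: r(r-1) + p(0) r + q(0) = 0, i.e. r^2 + (p(0) - 1) r + q(0) = 0, i.e. r^2 - 5 r + 4 = 0.
Discriminant: (-5)^2 - 4(4) = 9, so r = (5 ± 3)/2.
Solving: r_1 = 4, r_2 = 1.

indicial: r^2 - 5 r + 4 = 0; roots r_1 = 4, r_2 = 1


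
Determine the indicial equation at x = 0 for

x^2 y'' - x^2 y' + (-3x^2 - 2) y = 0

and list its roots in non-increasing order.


Divide by x^2 to reach normal form y'' + P_1(x) y' + P_2(x) y = 0 with P_1(x) = -1 and P_2(x) = -3 - 2/x^2.
x = 0 is a singular point because the y-coefficient -3 - 2/x^2 has a pole at x = 0.
It is a regular singular point because x P_1(x) = p(x) = -x and x^2 P_2(x) = q(x) = -3x^2 - 2 are polynomials, hence analytic at x = 0.
p(0) = 0,  q(0) = -2.
Indicial equation: r(r-1) + p(0) r + q(0) = 0, i.e. r^2 + (p(0) - 1) r + q(0) = 0, i.e. r^2 - 1 r - 2 = 0.
Discriminant: (-1)^2 - 4(-2) = 9, so r = (1 ± 3)/2.
Solving: r_1 = 2, r_2 = -1.

indicial: r^2 - 1 r - 2 = 0; roots r_1 = 2, r_2 = -1


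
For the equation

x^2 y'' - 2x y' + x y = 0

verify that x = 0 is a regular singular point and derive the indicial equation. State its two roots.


Divide by x^2 to reach normal form y'' + P_1(x) y' + P_2(x) y = 0 with P_1(x) = -2/x and P_2(x) = 1/x.
x = 0 is a singular point because the y'-coefficient -2/x has a pole at x = 0 and the y-coefficient 1/x has a pole at x = 0.
It is a regular singular point because x P_1(x) = p(x) = -2 and x^2 P_2(x) = q(x) = x are polynomials, hence analytic at x = 0.
p(0) = -2,  q(0) = 0.
Indicial equation: r(r-1) + p(0) r + q(0) = 0, i.e. r^2 + (p(0) - 1) r + q(0) = 0, i.e. r^2 - 3 r = 0.
Discriminant: (-3)^2 - 4(0) = 9, so r = (3 ± 3)/2.
Solving: r_1 = 3, r_2 = 0.

indicial: r^2 - 3 r = 0; roots r_1 = 3, r_2 = 0


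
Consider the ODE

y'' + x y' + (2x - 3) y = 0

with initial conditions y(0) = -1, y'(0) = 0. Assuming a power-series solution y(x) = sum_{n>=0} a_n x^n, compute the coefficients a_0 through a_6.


Ansatz: y(x) = sum_{n>=0} a_n x^n, so y'(x) = sum_{n>=1} n a_n x^(n-1) and y''(x) = sum_{n>=2} n(n-1) a_n x^(n-2).
Substitute into P(x) y'' + Q(x) y' + R(x) y = 0 with P(x) = 1, Q(x) = x, R(x) = 2x - 3, and match powers of x.
Initial conditions: a_0 = -1, a_1 = 0.
Setting the coefficient of each power of x to zero and solving order by order (substituting the coefficients already found):
  x^0: 2 a_2 - 3 a_0 = 0  ->  2 a_2 = 3 a_0 = -3  ->  a_2 = -3/2
  x^1: 6 a_3 - 2 a_1 + 2 a_0 = 0  ->  6 a_3 = 2 a_1 - 2 a_0 = 2  ->  a_3 = 1/3
  x^2: 12 a_4 - a_2 + 2 a_1 = 0  ->  12 a_4 = a_2 - 2 a_1 = -3/2  ->  a_4 = -1/8
  x^3: 20 a_5 + 2 a_2 = 0  ->  20 a_5 = -2 a_2 = 3  ->  a_5 = 3/20
  x^4: 30 a_6 + a_4 + 2 a_3 = 0  ->  30 a_6 = -a_4 - 2 a_3 = -13/24  ->  a_6 = -13/720
Truncated series: y(x) = -1 - (3/2) x^2 + (1/3) x^3 - (1/8) x^4 + (3/20) x^5 - (13/720) x^6 + O(x^7).

a_0 = -1; a_1 = 0; a_2 = -3/2; a_3 = 1/3; a_4 = -1/8; a_5 = 3/20; a_6 = -13/720


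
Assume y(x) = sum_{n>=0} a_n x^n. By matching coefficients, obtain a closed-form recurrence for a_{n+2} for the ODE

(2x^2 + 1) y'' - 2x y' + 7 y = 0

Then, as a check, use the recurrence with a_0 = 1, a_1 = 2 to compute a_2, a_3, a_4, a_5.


Substitute y = sum_n a_n x^n.
(1 + 2 x^2) y'' contributes (n+2)(n+1) a_{n+2} + 2 n(n-1) a_n at x^n.
-2 x y'(x) contributes -2 n a_n at x^n.
7 y(x) contributes 7 a_n at x^n.
Matching x^n: (n+2)(n+1) a_{n+2} + (2 n(n-1) - 2 n + 7) a_n = 0.
Thus a_{n+2} = (-2 n(n-1) + 2 n - 7) / ((n+1)(n+2)) * a_n.

Check with a_0 = 1, a_1 = 2 (apply the recurrence for n = 0, 1, 2, 3): a_0 = 1, a_1 = 2, a_2 = -7/2, a_3 = -5/3, a_4 = 49/24, a_5 = 13/12.

a_(n+2) = (-2 n(n-1) + 2 n - 7) / ((n+1)(n+2)) * a_n; check: a_0 = 1, a_1 = 2, a_2 = -7/2, a_3 = -5/3, a_4 = 49/24, a_5 = 13/12


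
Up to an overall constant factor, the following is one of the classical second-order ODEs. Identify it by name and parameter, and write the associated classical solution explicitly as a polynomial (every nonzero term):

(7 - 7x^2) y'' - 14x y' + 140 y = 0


All three coefficients share the factor 7; dividing through by 7 gives  (1 - x^2) y'' - 2x y' + 20 y = 0.
This matches the Legendre equation (1 - x^2) y'' - 2x y' + n(n+1) y = 0 (note the -2x y' term) with n(n+1) = 20, so n = 4; the polynomial solution is P_4(x).
With y = sum_k a_k x^k, matching x^k gives (k+2)(k+1) a_{k+2} = [k(k+1) - n(n+1)] a_k = (k - 4)(k + 5) a_k. The right side vanishes at k = 4, so the series with the parity of 4 terminates at degree 4.
Standard normalization (P_n(1) = 1): leading coefficient (2n)!/(2^n (n!)^2) = 40320/(16*576) = 35/8, so a_4 = 35/8. Work downward with a_k = (k+1)(k+2) a_{k+2} / ((k - 4)(k + 5)):
  a_2 = (3)(4)(35/8) / ((2 - 4)(2 + 5)) = (105/2)/(-14) = -15/4
  a_0 = (1)(2)(-15/4) / ((0 - 4)(0 + 5)) = (-15/2)/(-20) = 3/8
Hence P_4(x) = 35 x^4/8 - 15 x^2/4 + 3/8.

P_4(x); series = 35 x^4/8 - 15 x^2/4 + 3/8


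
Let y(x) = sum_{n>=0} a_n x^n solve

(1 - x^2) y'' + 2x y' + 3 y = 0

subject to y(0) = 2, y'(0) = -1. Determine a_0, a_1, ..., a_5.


Ansatz: y(x) = sum_{n>=0} a_n x^n, so y'(x) = sum_{n>=1} n a_n x^(n-1) and y''(x) = sum_{n>=2} n(n-1) a_n x^(n-2).
Substitute into P(x) y'' + Q(x) y' + R(x) y = 0 with P(x) = 1 - x^2, Q(x) = 2x, R(x) = 3, and match powers of x.
Initial conditions: a_0 = 2, a_1 = -1.
Setting the coefficient of each power of x to zero and solving order by order (substituting the coefficients already found):
  x^0: 2 a_2 + 3 a_0 = 0  ->  2 a_2 = -3 a_0 = -6  ->  a_2 = -3
  x^1: 6 a_3 + 5 a_1 = 0  ->  6 a_3 = -5 a_1 = 5  ->  a_3 = 5/6
  x^2: 12 a_4 + 5 a_2 = 0  ->  12 a_4 = -5 a_2 = 15  ->  a_4 = 5/4
  x^3: 20 a_5 + 3 a_3 = 0  ->  20 a_5 = -3 a_3 = -5/2  ->  a_5 = -1/8
Truncated series: y(x) = 2 - x - 3 x^2 + (5/6) x^3 + (5/4) x^4 - (1/8) x^5 + O(x^6).

a_0 = 2; a_1 = -1; a_2 = -3; a_3 = 5/6; a_4 = 5/4; a_5 = -1/8


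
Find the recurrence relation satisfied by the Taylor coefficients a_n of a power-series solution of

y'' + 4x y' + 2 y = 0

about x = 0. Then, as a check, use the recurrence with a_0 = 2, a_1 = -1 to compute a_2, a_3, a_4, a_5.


Substitute y = sum_n a_n x^n.
y''(x) has coefficient (n+2)(n+1) a_{n+2} at x^n;
4 x y'(x) has coefficient 4 n a_n at x^n (shift);
2 y(x) has coefficient 2 a_n at x^n.
Matching x^n: (n+2)(n+1) a_{n+2} + (4n + 2) a_n = 0.
Thus a_{n+2} = (-4n - 2) / ((n+1)(n+2)) * a_n.

Check with a_0 = 2, a_1 = -1 (apply the recurrence for n = 0, 1, 2, 3): a_0 = 2, a_1 = -1, a_2 = -2, a_3 = 1, a_4 = 5/3, a_5 = -7/10.

a_(n+2) = (-4n - 2) / ((n+1)(n+2)) * a_n; check: a_0 = 2, a_1 = -1, a_2 = -2, a_3 = 1, a_4 = 5/3, a_5 = -7/10


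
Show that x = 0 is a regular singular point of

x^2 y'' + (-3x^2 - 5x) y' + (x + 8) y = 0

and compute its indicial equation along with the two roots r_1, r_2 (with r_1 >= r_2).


Divide by x^2 to reach normal form y'' + P_1(x) y' + P_2(x) y = 0 with P_1(x) = -3 - 5/x and P_2(x) = 1/x + 8/x^2.
x = 0 is a singular point because the y'-coefficient -3 - 5/x has a pole at x = 0 and the y-coefficient 1/x + 8/x^2 has a pole at x = 0.
It is a regular singular point because x P_1(x) = p(x) = -3x - 5 and x^2 P_2(x) = q(x) = x + 8 are polynomials, hence analytic at x = 0.
p(0) = -5,  q(0) = 8.
Indicial equation: r(r-1) + p(0) r + q(0) = 0, i.e. r^2 + (p(0) - 1) r + q(0) = 0, i.e. r^2 - 6 r + 8 = 0.
Discriminant: (-6)^2 - 4(8) = 4, so r = (6 ± 2)/2.
Solving: r_1 = 4, r_2 = 2.

indicial: r^2 - 6 r + 8 = 0; roots r_1 = 4, r_2 = 2


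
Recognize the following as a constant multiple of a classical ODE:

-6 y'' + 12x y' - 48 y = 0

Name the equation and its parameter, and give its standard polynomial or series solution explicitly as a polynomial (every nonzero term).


All three coefficients share the factor -6; dividing through by -6 gives  y'' - 2x y' + 8 y = 0.
This matches the Hermite equation y'' - 2x y' + 2n y = 0 with 2n = 8, so n = 4; the polynomial solution is H_4(x).
With y = sum_k a_k x^k, matching x^k gives (k+2)(k+1) a_{k+2} = 2(k - n) a_k = 2(k - 4) a_k. The right side vanishes at k = 4, so the series with the parity of 4 terminates at degree 4.
Standard normalization: leading coefficient of H_n is 2^n, so a_4 = 2^4 = 16. Work downward with a_k = (k+1)(k+2) a_{k+2} / (2(k - n)):
  a_2 = (3)(4)(16) / (2(2 - 4)) = 192/(-4) = -48
  a_0 = (1)(2)(-48) / (2(0 - 4)) = -96/(-8) = 12
Hence H_4(x) = 16 x^4 - 48 x^2 + 12.

H_4(x); series = 16 x^4 - 48 x^2 + 12


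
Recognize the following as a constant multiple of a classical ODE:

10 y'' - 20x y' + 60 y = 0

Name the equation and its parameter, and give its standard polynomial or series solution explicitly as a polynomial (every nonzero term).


All three coefficients share the factor 10; dividing through by 10 gives  y'' - 2x y' + 6 y = 0.
This matches the Hermite equation y'' - 2x y' + 2n y = 0 with 2n = 6, so n = 3; the polynomial solution is H_3(x).
With y = sum_k a_k x^k, matching x^k gives (k+2)(k+1) a_{k+2} = 2(k - n) a_k = 2(k - 3) a_k. The right side vanishes at k = 3, so the series with the parity of 3 terminates at degree 3.
Standard normalization: leading coefficient of H_n is 2^n, so a_3 = 2^3 = 8. Work downward with a_k = (k+1)(k+2) a_{k+2} / (2(k - n)):
  a_1 = (2)(3)(8) / (2(1 - 3)) = 48/(-4) = -12
Hence H_3(x) = 8 x^3 - 12 x.

H_3(x); series = 8 x^3 - 12 x


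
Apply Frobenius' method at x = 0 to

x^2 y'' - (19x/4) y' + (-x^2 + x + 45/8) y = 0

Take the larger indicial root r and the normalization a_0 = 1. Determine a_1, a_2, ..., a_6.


Write in Frobenius form y'' + (p(x)/x) y' + (q(x)/x^2) y = 0:
  p(x) = -19/4,  q(x) = -x^2 + x + 45/8.
Indicial equation: r(r-1) + (-19/4) r + (45/8) = 0 -> roots r_1 = 9/2, r_2 = 5/4.
Take r = r_1 = 9/2. Let y(x) = x^r sum_{n>=0} a_n x^n with a_0 = 1.
Substitute y = x^r sum a_n x^n and match x^{r+n}. The recurrence is
  D(n) a_n + 1 a_{n-1} - 1 a_{n-2} = 0,  where D(n) = (r+n)(r+n-1) + (-19/4)(r+n) + (45/8).
  a_n = [-1 a_{n-1} + 1 a_{n-2}] / D(n).
Since the indicial polynomial factors as (r - r_1)(r - r_2), D(n) = (r_1 + n - r_1)(r_1 + n - r_2) = n(n + 13/4).
Evaluating step by step (a_0 = 1):
  n = 1: D(1) = 1(1 + 13/4) = 17/4; numerator = -1(1) = -1; a_1 = (-1)/(17/4) = -4/17
  n = 2: D(2) = 2(2 + 13/4) = 21/2; numerator = -1(-4/17) + 1(1) = 21/17; a_2 = (21/17)/(21/2) = 2/17
  n = 3: D(3) = 3(3 + 13/4) = 75/4; numerator = -1(2/17) + 1(-4/17) = -6/17; a_3 = (-6/17)/(75/4) = -8/425
  n = 4: D(4) = 4(4 + 13/4) = 29; numerator = -1(-8/425) + 1(2/17) = 58/425; a_4 = (58/425)/(29) = 2/425
  n = 5: D(5) = 5(5 + 13/4) = 165/4; numerator = -1(2/425) + 1(-8/425) = -2/85; a_5 = (-2/85)/(165/4) = -8/14025
  n = 6: D(6) = 6(6 + 13/4) = 111/2; numerator = -1(-8/14025) + 1(2/425) = 74/14025; a_6 = (74/14025)/(111/2) = 4/42075

r = 9/2; a_0 = 1; a_1 = -4/17; a_2 = 2/17; a_3 = -8/425; a_4 = 2/425; a_5 = -8/14025; a_6 = 4/42075


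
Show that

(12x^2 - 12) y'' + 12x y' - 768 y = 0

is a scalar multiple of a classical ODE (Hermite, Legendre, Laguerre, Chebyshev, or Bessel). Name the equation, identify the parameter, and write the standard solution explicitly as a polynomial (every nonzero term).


All three coefficients share the factor -12; dividing through by -12 gives  (1 - x^2) y'' - x y' + 64 y = 0.
This matches the Chebyshev equation (1 - x^2) y'' - x y' + n^2 y = 0 (note the -x y' term, not -2x y') with n^2 = 64, so n = 8; the polynomial solution is T_8(x).
With y = sum_k a_k x^k, matching x^k gives (k+2)(k+1) a_{k+2} = (k^2 - n^2) a_k = (k - 8)(k + 8) a_k. The right side vanishes at k = 8, so the series with the parity of 8 terminates at degree 8.
Standard normalization: leading coefficient of T_n is 2^(n-1), so a_8 = 2^7 = 128. Work downward with a_k = (k+1)(k+2) a_{k+2} / ((k - 8)(k + 8)):
  a_6 = (7)(8)(128) / ((6 - 8)(6 + 8)) = 7168/(-28) = -256
  a_4 = (5)(6)(-256) / ((4 - 8)(4 + 8)) = -7680/(-48) = 160
  a_2 = (3)(4)(160) / ((2 - 8)(2 + 8)) = 1920/(-60) = -32
  a_0 = (1)(2)(-32) / ((0 - 8)(0 + 8)) = -64/(-64) = 1
Hence T_8(x) = 128 x^8 - 256 x^6 + 160 x^4 - 32 x^2 + 1.

T_8(x); series = 128 x^8 - 256 x^6 + 160 x^4 - 32 x^2 + 1


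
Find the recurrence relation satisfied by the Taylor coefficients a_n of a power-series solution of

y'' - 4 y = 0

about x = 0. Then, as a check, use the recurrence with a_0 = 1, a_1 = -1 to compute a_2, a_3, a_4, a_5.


Substitute y = sum_n a_n x^n into y'' + (const) y = 0.
y''(x) = sum_{n>=0} (n+2)(n+1) a_{n+2} x^n.
The ODE becomes sum_n [(n+2)(n+1) a_{n+2} - 4 a_n] x^n = 0.
Setting each coefficient to zero gives the recurrence:
  (n+2)(n+1) a_{n+2} - 4 a_n = 0,
  a_{n+2} = 4 / ((n+1)(n+2)) a_n.

Check with a_0 = 1, a_1 = -1 (apply the recurrence for n = 0, 1, 2, 3): a_0 = 1, a_1 = -1, a_2 = 2, a_3 = -2/3, a_4 = 2/3, a_5 = -2/15.

a_{n+2} = 4/((n+1)(n+2)) * a_n; check: a_0 = 1, a_1 = -1, a_2 = 2, a_3 = -2/3, a_4 = 2/3, a_5 = -2/15


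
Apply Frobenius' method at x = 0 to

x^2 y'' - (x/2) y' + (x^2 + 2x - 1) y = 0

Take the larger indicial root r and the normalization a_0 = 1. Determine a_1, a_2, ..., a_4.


Write in Frobenius form y'' + (p(x)/x) y' + (q(x)/x^2) y = 0:
  p(x) = -1/2,  q(x) = x^2 + 2x - 1.
Indicial equation: r(r-1) + (-1/2) r + (-1) = 0 -> roots r_1 = 2, r_2 = -1/2.
Take r = r_1 = 2. Let y(x) = x^r sum_{n>=0} a_n x^n with a_0 = 1.
Substitute y = x^r sum a_n x^n and match x^{r+n}. The recurrence is
  D(n) a_n + 2 a_{n-1} + 1 a_{n-2} = 0,  where D(n) = (r+n)(r+n-1) + (-1/2)(r+n) + (-1).
  a_n = [-2 a_{n-1} - 1 a_{n-2}] / D(n).
Since the indicial polynomial factors as (r - r_1)(r - r_2), D(n) = (r_1 + n - r_1)(r_1 + n - r_2) = n(n + 5/2).
Evaluating step by step (a_0 = 1):
  n = 1: D(1) = 1(1 + 5/2) = 7/2; numerator = -2(1) = -2; a_1 = (-2)/(7/2) = -4/7
  n = 2: D(2) = 2(2 + 5/2) = 9; numerator = -2(-4/7) - 1(1) = 1/7; a_2 = (1/7)/(9) = 1/63
  n = 3: D(3) = 3(3 + 5/2) = 33/2; numerator = -2(1/63) - 1(-4/7) = 34/63; a_3 = (34/63)/(33/2) = 68/2079
  n = 4: D(4) = 4(4 + 5/2) = 26; numerator = -2(68/2079) - 1(1/63) = -169/2079; a_4 = (-169/2079)/(26) = -13/4158

r = 2; a_0 = 1; a_1 = -4/7; a_2 = 1/63; a_3 = 68/2079; a_4 = -13/4158


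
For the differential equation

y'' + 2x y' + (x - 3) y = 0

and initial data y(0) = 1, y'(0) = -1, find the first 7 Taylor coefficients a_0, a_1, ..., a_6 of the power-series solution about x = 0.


Ansatz: y(x) = sum_{n>=0} a_n x^n, so y'(x) = sum_{n>=1} n a_n x^(n-1) and y''(x) = sum_{n>=2} n(n-1) a_n x^(n-2).
Substitute into P(x) y'' + Q(x) y' + R(x) y = 0 with P(x) = 1, Q(x) = 2x, R(x) = x - 3, and match powers of x.
Initial conditions: a_0 = 1, a_1 = -1.
Setting the coefficient of each power of x to zero and solving order by order (substituting the coefficients already found):
  x^0: 2 a_2 - 3 a_0 = 0  ->  2 a_2 = 3 a_0 = 3  ->  a_2 = 3/2
  x^1: 6 a_3 - a_1 + a_0 = 0  ->  6 a_3 = a_1 - a_0 = -2  ->  a_3 = -1/3
  x^2: 12 a_4 + a_2 + a_1 = 0  ->  12 a_4 = -a_2 - a_1 = -1/2  ->  a_4 = -1/24
  x^3: 20 a_5 + 3 a_3 + a_2 = 0  ->  20 a_5 = -3 a_3 - a_2 = -1/2  ->  a_5 = -1/40
  x^4: 30 a_6 + 5 a_4 + a_3 = 0  ->  30 a_6 = -5 a_4 - a_3 = 13/24  ->  a_6 = 13/720
Truncated series: y(x) = 1 - x + (3/2) x^2 - (1/3) x^3 - (1/24) x^4 - (1/40) x^5 + (13/720) x^6 + O(x^7).

a_0 = 1; a_1 = -1; a_2 = 3/2; a_3 = -1/3; a_4 = -1/24; a_5 = -1/40; a_6 = 13/720


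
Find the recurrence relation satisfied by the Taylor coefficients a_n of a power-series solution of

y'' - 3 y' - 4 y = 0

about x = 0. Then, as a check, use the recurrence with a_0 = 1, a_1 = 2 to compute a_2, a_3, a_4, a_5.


Substitute y = sum_n a_n x^n.
y''(x) has coefficient (n+2)(n+1) a_{n+2} at x^n;
-3 y'(x) has coefficient -3 (n+1) a_{n+1} at x^n;
-4 y(x) has coefficient -4 a_n at x^n.
Matching x^n: (n+2)(n+1) a_{n+2} - 3 (n+1) a_{n+1} - 4 a_n = 0.
Thus a_{n+2} = [3 (n+1) a_{n+1} + 4 a_n] / ((n+1)(n+2)).

Check with a_0 = 1, a_1 = 2 (apply the recurrence for n = 0, 1, 2, 3): a_0 = 1, a_1 = 2, a_2 = 5, a_3 = 19/3, a_4 = 77/12, a_5 = 307/60.

a_(n+2) = [3 (n+1) a_(n+1) + 4 a_n] / ((n+1)(n+2)); check: a_0 = 1, a_1 = 2, a_2 = 5, a_3 = 19/3, a_4 = 77/12, a_5 = 307/60


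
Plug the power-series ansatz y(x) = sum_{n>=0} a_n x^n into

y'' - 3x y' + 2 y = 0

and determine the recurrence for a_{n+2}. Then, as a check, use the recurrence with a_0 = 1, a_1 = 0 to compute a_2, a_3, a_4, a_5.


Substitute y = sum_n a_n x^n.
y''(x) has coefficient (n+2)(n+1) a_{n+2} at x^n;
-3 x y'(x) has coefficient -3 n a_n at x^n (shift);
2 y(x) has coefficient 2 a_n at x^n.
Matching x^n: (n+2)(n+1) a_{n+2} + (-3n + 2) a_n = 0.
Thus a_{n+2} = (3n - 2) / ((n+1)(n+2)) * a_n.

Check with a_0 = 1, a_1 = 0 (apply the recurrence for n = 0, 1, 2, 3): a_0 = 1, a_1 = 0, a_2 = -1, a_3 = 0, a_4 = -1/3, a_5 = 0.

a_(n+2) = (3n - 2) / ((n+1)(n+2)) * a_n; check: a_0 = 1, a_1 = 0, a_2 = -1, a_3 = 0, a_4 = -1/3, a_5 = 0


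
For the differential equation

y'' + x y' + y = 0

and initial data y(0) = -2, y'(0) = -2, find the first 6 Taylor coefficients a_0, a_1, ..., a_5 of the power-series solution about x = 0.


Ansatz: y(x) = sum_{n>=0} a_n x^n, so y'(x) = sum_{n>=1} n a_n x^(n-1) and y''(x) = sum_{n>=2} n(n-1) a_n x^(n-2).
Substitute into P(x) y'' + Q(x) y' + R(x) y = 0 with P(x) = 1, Q(x) = x, R(x) = 1, and match powers of x.
Initial conditions: a_0 = -2, a_1 = -2.
Setting the coefficient of each power of x to zero and solving order by order (substituting the coefficients already found):
  x^0: 2 a_2 + a_0 = 0  ->  2 a_2 = -a_0 = 2  ->  a_2 = 1
  x^1: 6 a_3 + 2 a_1 = 0  ->  6 a_3 = -2 a_1 = 4  ->  a_3 = 2/3
  x^2: 12 a_4 + 3 a_2 = 0  ->  12 a_4 = -3 a_2 = -3  ->  a_4 = -1/4
  x^3: 20 a_5 + 4 a_3 = 0  ->  20 a_5 = -4 a_3 = -8/3  ->  a_5 = -2/15
Truncated series: y(x) = -2 - 2 x + x^2 + (2/3) x^3 - (1/4) x^4 - (2/15) x^5 + O(x^6).

a_0 = -2; a_1 = -2; a_2 = 1; a_3 = 2/3; a_4 = -1/4; a_5 = -2/15


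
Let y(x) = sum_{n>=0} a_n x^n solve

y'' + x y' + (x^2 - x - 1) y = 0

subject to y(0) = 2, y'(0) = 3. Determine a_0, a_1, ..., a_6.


Ansatz: y(x) = sum_{n>=0} a_n x^n, so y'(x) = sum_{n>=1} n a_n x^(n-1) and y''(x) = sum_{n>=2} n(n-1) a_n x^(n-2).
Substitute into P(x) y'' + Q(x) y' + R(x) y = 0 with P(x) = 1, Q(x) = x, R(x) = x^2 - x - 1, and match powers of x.
Initial conditions: a_0 = 2, a_1 = 3.
Setting the coefficient of each power of x to zero and solving order by order (substituting the coefficients already found):
  x^0: 2 a_2 - a_0 = 0  ->  2 a_2 = a_0 = 2  ->  a_2 = 1
  x^1: 6 a_3 - a_0 = 0  ->  6 a_3 = a_0 = 2  ->  a_3 = 1/3
  x^2: 12 a_4 + a_2 - a_1 + a_0 = 0  ->  12 a_4 = -a_2 + a_1 - a_0 = 0  ->  a_4 = 0
  x^3: 20 a_5 + 2 a_3 - a_2 + a_1 = 0  ->  20 a_5 = -2 a_3 + a_2 - a_1 = -8/3  ->  a_5 = -2/15
  x^4: 30 a_6 + 3 a_4 - a_3 + a_2 = 0  ->  30 a_6 = -3 a_4 + a_3 - a_2 = -2/3  ->  a_6 = -1/45
Truncated series: y(x) = 2 + 3 x + x^2 + (1/3) x^3 - (2/15) x^5 - (1/45) x^6 + O(x^7).

a_0 = 2; a_1 = 3; a_2 = 1; a_3 = 1/3; a_4 = 0; a_5 = -2/15; a_6 = -1/45


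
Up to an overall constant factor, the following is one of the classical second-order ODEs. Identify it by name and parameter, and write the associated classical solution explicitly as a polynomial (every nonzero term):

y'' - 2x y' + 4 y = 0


The equation is already in a standard form:  y'' - 2x y' + 4 y = 0.
This matches the Hermite equation y'' - 2x y' + 2n y = 0 with 2n = 4, so n = 2; the polynomial solution is H_2(x).
With y = sum_k a_k x^k, matching x^k gives (k+2)(k+1) a_{k+2} = 2(k - n) a_k = 2(k - 2) a_k. The right side vanishes at k = 2, so the series with the parity of 2 terminates at degree 2.
Standard normalization: leading coefficient of H_n is 2^n, so a_2 = 2^2 = 4. Work downward with a_k = (k+1)(k+2) a_{k+2} / (2(k - n)):
  a_0 = (1)(2)(4) / (2(0 - 2)) = 8/(-4) = -2
Hence H_2(x) = 4 x^2 - 2.

H_2(x); series = 4 x^2 - 2


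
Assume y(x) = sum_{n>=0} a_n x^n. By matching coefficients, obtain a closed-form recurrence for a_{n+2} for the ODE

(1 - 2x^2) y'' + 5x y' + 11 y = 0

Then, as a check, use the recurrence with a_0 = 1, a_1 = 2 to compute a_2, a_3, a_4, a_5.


Substitute y = sum_n a_n x^n.
(1 - 2 x^2) y'' contributes (n+2)(n+1) a_{n+2} - 2 n(n-1) a_n at x^n.
5 x y'(x) contributes 5 n a_n at x^n.
11 y(x) contributes 11 a_n at x^n.
Matching x^n: (n+2)(n+1) a_{n+2} + (-2 n(n-1) + 5 n + 11) a_n = 0.
Thus a_{n+2} = (2 n(n-1) - 5 n - 11) / ((n+1)(n+2)) * a_n.

Check with a_0 = 1, a_1 = 2 (apply the recurrence for n = 0, 1, 2, 3): a_0 = 1, a_1 = 2, a_2 = -11/2, a_3 = -16/3, a_4 = 187/24, a_5 = 56/15.

a_(n+2) = (2 n(n-1) - 5 n - 11) / ((n+1)(n+2)) * a_n; check: a_0 = 1, a_1 = 2, a_2 = -11/2, a_3 = -16/3, a_4 = 187/24, a_5 = 56/15


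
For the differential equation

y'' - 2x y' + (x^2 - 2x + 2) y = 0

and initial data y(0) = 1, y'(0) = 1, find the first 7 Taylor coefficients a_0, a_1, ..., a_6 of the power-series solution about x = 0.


Ansatz: y(x) = sum_{n>=0} a_n x^n, so y'(x) = sum_{n>=1} n a_n x^(n-1) and y''(x) = sum_{n>=2} n(n-1) a_n x^(n-2).
Substitute into P(x) y'' + Q(x) y' + R(x) y = 0 with P(x) = 1, Q(x) = -2x, R(x) = x^2 - 2x + 2, and match powers of x.
Initial conditions: a_0 = 1, a_1 = 1.
Setting the coefficient of each power of x to zero and solving order by order (substituting the coefficients already found):
  x^0: 2 a_2 + 2 a_0 = 0  ->  2 a_2 = -2 a_0 = -2  ->  a_2 = -1
  x^1: 6 a_3 - 2 a_0 = 0  ->  6 a_3 = 2 a_0 = 2  ->  a_3 = 1/3
  x^2: 12 a_4 - 2 a_2 - 2 a_1 + a_0 = 0  ->  12 a_4 = 2 a_2 + 2 a_1 - a_0 = -1  ->  a_4 = -1/12
  x^3: 20 a_5 - 4 a_3 - 2 a_2 + a_1 = 0  ->  20 a_5 = 4 a_3 + 2 a_2 - a_1 = -5/3  ->  a_5 = -1/12
  x^4: 30 a_6 - 6 a_4 - 2 a_3 + a_2 = 0  ->  30 a_6 = 6 a_4 + 2 a_3 - a_2 = 7/6  ->  a_6 = 7/180
Truncated series: y(x) = 1 + x - x^2 + (1/3) x^3 - (1/12) x^4 - (1/12) x^5 + (7/180) x^6 + O(x^7).

a_0 = 1; a_1 = 1; a_2 = -1; a_3 = 1/3; a_4 = -1/12; a_5 = -1/12; a_6 = 7/180


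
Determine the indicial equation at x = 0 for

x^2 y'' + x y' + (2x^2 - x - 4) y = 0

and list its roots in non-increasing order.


Divide by x^2 to reach normal form y'' + P_1(x) y' + P_2(x) y = 0 with P_1(x) = 1/x and P_2(x) = 2 - 1/x - 4/x^2.
x = 0 is a singular point because the y'-coefficient 1/x has a pole at x = 0 and the y-coefficient 2 - 1/x - 4/x^2 has a pole at x = 0.
It is a regular singular point because x P_1(x) = p(x) = 1 and x^2 P_2(x) = q(x) = 2x^2 - x - 4 are polynomials, hence analytic at x = 0.
p(0) = 1,  q(0) = -4.
Indicial equation: r(r-1) + p(0) r + q(0) = 0, i.e. r^2 + (p(0) - 1) r + q(0) = 0, i.e. r^2 - 4 = 0.
Discriminant: (0)^2 - 4(-4) = 16, so r = (0 ± 4)/2.
Solving: r_1 = 2, r_2 = -2.

indicial: r^2 - 4 = 0; roots r_1 = 2, r_2 = -2


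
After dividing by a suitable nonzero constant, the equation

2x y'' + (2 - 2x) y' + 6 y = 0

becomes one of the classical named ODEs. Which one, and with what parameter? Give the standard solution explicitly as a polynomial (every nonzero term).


All three coefficients share the factor 2; dividing through by 2 gives  x y'' + (1 - x) y' + 3 y = 0.
This matches the Laguerre equation x y'' + (1 - x) y' + n y = 0 with n = 3; the polynomial solution is L_3(x).
With y = sum_k a_k x^k, matching x^k gives (k+1)k a_{k+1} + (k+1) a_{k+1} - k a_k + n a_k = 0, i.e. (k+1)^2 a_{k+1} = (k - n) a_k = (k - 3) a_k. The right side vanishes at k = 3, so the series terminates at degree 3.
Standard normalization L_n(0) = 1 gives a_0 = 1. Work upward with a_{k+1} = (k - 3) a_k / (k+1)^2:
  a_1 = (0 - 3)(1) / 1^2 = -3/1 = -3
  a_2 = (1 - 3)(-3) / 2^2 = 6/4 = 3/2
  a_3 = (2 - 3)(3/2) / 3^2 = (-3/2)/9 = -1/6
Hence L_3(x) = -x^3/6 + 3 x^2/2 - 3 x + 1.

L_3(x); series = -x^3/6 + 3 x^2/2 - 3 x + 1


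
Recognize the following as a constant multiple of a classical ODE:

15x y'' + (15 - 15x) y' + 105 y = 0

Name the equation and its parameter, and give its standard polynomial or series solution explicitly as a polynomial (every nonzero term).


All three coefficients share the factor 15; dividing through by 15 gives  x y'' + (1 - x) y' + 7 y = 0.
This matches the Laguerre equation x y'' + (1 - x) y' + n y = 0 with n = 7; the polynomial solution is L_7(x).
With y = sum_k a_k x^k, matching x^k gives (k+1)k a_{k+1} + (k+1) a_{k+1} - k a_k + n a_k = 0, i.e. (k+1)^2 a_{k+1} = (k - n) a_k = (k - 7) a_k. The right side vanishes at k = 7, so the series terminates at degree 7.
Standard normalization L_n(0) = 1 gives a_0 = 1. Work upward with a_{k+1} = (k - 7) a_k / (k+1)^2:
  a_1 = (0 - 7)(1) / 1^2 = -7/1 = -7
  a_2 = (1 - 7)(-7) / 2^2 = 42/4 = 21/2
  a_3 = (2 - 7)(21/2) / 3^2 = (-105/2)/9 = -35/6
  a_4 = (3 - 7)(-35/6) / 4^2 = (70/3)/16 = 35/24
  a_5 = (4 - 7)(35/24) / 5^2 = (-35/8)/25 = -7/40
  a_6 = (5 - 7)(-7/40) / 6^2 = (7/20)/36 = 7/720
  a_7 = (6 - 7)(7/720) / 7^2 = (-7/720)/49 = -1/5040
Hence L_7(x) = -x^7/5040 + 7 x^6/720 - 7 x^5/40 + 35 x^4/24 - 35 x^3/6 + 21 x^2/2 - 7 x + 1.

L_7(x); series = -x^7/5040 + 7 x^6/720 - 7 x^5/40 + 35 x^4/24 - 35 x^3/6 + 21 x^2/2 - 7 x + 1


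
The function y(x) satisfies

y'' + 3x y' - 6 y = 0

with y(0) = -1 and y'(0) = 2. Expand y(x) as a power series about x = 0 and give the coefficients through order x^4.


Ansatz: y(x) = sum_{n>=0} a_n x^n, so y'(x) = sum_{n>=1} n a_n x^(n-1) and y''(x) = sum_{n>=2} n(n-1) a_n x^(n-2).
Substitute into P(x) y'' + Q(x) y' + R(x) y = 0 with P(x) = 1, Q(x) = 3x, R(x) = -6, and match powers of x.
Initial conditions: a_0 = -1, a_1 = 2.
Setting the coefficient of each power of x to zero and solving order by order (substituting the coefficients already found):
  x^0: 2 a_2 - 6 a_0 = 0  ->  2 a_2 = 6 a_0 = -6  ->  a_2 = -3
  x^1: 6 a_3 - 3 a_1 = 0  ->  6 a_3 = 3 a_1 = 6  ->  a_3 = 1
  x^2: 12 a_4 = 0  ->  a_4 = 0
Truncated series: y(x) = -1 + 2 x - 3 x^2 + x^3 + O(x^5).

a_0 = -1; a_1 = 2; a_2 = -3; a_3 = 1; a_4 = 0


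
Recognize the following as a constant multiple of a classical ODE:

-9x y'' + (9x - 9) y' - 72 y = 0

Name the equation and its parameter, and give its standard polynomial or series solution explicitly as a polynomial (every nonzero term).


All three coefficients share the factor -9; dividing through by -9 gives  x y'' + (1 - x) y' + 8 y = 0.
This matches the Laguerre equation x y'' + (1 - x) y' + n y = 0 with n = 8; the polynomial solution is L_8(x).
With y = sum_k a_k x^k, matching x^k gives (k+1)k a_{k+1} + (k+1) a_{k+1} - k a_k + n a_k = 0, i.e. (k+1)^2 a_{k+1} = (k - n) a_k = (k - 8) a_k. The right side vanishes at k = 8, so the series terminates at degree 8.
Standard normalization L_n(0) = 1 gives a_0 = 1. Work upward with a_{k+1} = (k - 8) a_k / (k+1)^2:
  a_1 = (0 - 8)(1) / 1^2 = -8/1 = -8
  a_2 = (1 - 8)(-8) / 2^2 = 56/4 = 14
  a_3 = (2 - 8)(14) / 3^2 = -84/9 = -28/3
  a_4 = (3 - 8)(-28/3) / 4^2 = (140/3)/16 = 35/12
  a_5 = (4 - 8)(35/12) / 5^2 = (-35/3)/25 = -7/15
  a_6 = (5 - 8)(-7/15) / 6^2 = (7/5)/36 = 7/180
  a_7 = (6 - 8)(7/180) / 7^2 = (-7/90)/49 = -1/630
  a_8 = (7 - 8)(-1/630) / 8^2 = (1/630)/64 = 1/40320
Hence L_8(x) = x^8/40320 - x^7/630 + 7 x^6/180 - 7 x^5/15 + 35 x^4/12 - 28 x^3/3 + 14 x^2 - 8 x + 1.

L_8(x); series = x^8/40320 - x^7/630 + 7 x^6/180 - 7 x^5/15 + 35 x^4/12 - 28 x^3/3 + 14 x^2 - 8 x + 1


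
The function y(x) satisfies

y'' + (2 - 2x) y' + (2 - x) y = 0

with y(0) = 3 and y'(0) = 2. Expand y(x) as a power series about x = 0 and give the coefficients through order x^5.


Ansatz: y(x) = sum_{n>=0} a_n x^n, so y'(x) = sum_{n>=1} n a_n x^(n-1) and y''(x) = sum_{n>=2} n(n-1) a_n x^(n-2).
Substitute into P(x) y'' + Q(x) y' + R(x) y = 0 with P(x) = 1, Q(x) = 2 - 2x, R(x) = 2 - x, and match powers of x.
Initial conditions: a_0 = 3, a_1 = 2.
Setting the coefficient of each power of x to zero and solving order by order (substituting the coefficients already found):
  x^0: 2 a_2 + 2 a_1 + 2 a_0 = 0  ->  2 a_2 = -2 a_1 - 2 a_0 = -10  ->  a_2 = -5
  x^1: 6 a_3 + 4 a_2 - a_0 = 0  ->  6 a_3 = -4 a_2 + a_0 = 23  ->  a_3 = 23/6
  x^2: 12 a_4 + 6 a_3 - 2 a_2 - a_1 = 0  ->  12 a_4 = -6 a_3 + 2 a_2 + a_1 = -31  ->  a_4 = -31/12
  x^3: 20 a_5 + 8 a_4 - 4 a_3 - a_2 = 0  ->  20 a_5 = -8 a_4 + 4 a_3 + a_2 = 31  ->  a_5 = 31/20
Truncated series: y(x) = 3 + 2 x - 5 x^2 + (23/6) x^3 - (31/12) x^4 + (31/20) x^5 + O(x^6).

a_0 = 3; a_1 = 2; a_2 = -5; a_3 = 23/6; a_4 = -31/12; a_5 = 31/20


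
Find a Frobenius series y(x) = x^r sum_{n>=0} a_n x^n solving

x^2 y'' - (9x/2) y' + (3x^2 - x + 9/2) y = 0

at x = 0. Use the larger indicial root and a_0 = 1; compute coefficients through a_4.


Write in Frobenius form y'' + (p(x)/x) y' + (q(x)/x^2) y = 0:
  p(x) = -9/2,  q(x) = 3x^2 - x + 9/2.
Indicial equation: r(r-1) + (-9/2) r + (9/2) = 0 -> roots r_1 = 9/2, r_2 = 1.
Take r = r_1 = 9/2. Let y(x) = x^r sum_{n>=0} a_n x^n with a_0 = 1.
Substitute y = x^r sum a_n x^n and match x^{r+n}. The recurrence is
  D(n) a_n - 1 a_{n-1} + 3 a_{n-2} = 0,  where D(n) = (r+n)(r+n-1) + (-9/2)(r+n) + (9/2).
  a_n = [1 a_{n-1} - 3 a_{n-2}] / D(n).
Since the indicial polynomial factors as (r - r_1)(r - r_2), D(n) = (r_1 + n - r_1)(r_1 + n - r_2) = n(n + 7/2).
Evaluating step by step (a_0 = 1):
  n = 1: D(1) = 1(1 + 7/2) = 9/2; numerator = 1(1) = 1; a_1 = (1)/(9/2) = 2/9
  n = 2: D(2) = 2(2 + 7/2) = 11; numerator = 1(2/9) - 3(1) = -25/9; a_2 = (-25/9)/(11) = -25/99
  n = 3: D(3) = 3(3 + 7/2) = 39/2; numerator = 1(-25/99) - 3(2/9) = -91/99; a_3 = (-91/99)/(39/2) = -14/297
  n = 4: D(4) = 4(4 + 7/2) = 30; numerator = 1(-14/297) - 3(-25/99) = 211/297; a_4 = (211/297)/(30) = 211/8910

r = 9/2; a_0 = 1; a_1 = 2/9; a_2 = -25/99; a_3 = -14/297; a_4 = 211/8910


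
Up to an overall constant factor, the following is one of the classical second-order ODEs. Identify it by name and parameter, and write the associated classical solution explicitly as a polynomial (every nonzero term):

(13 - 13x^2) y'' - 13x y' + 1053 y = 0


All three coefficients share the factor 13; dividing through by 13 gives  (1 - x^2) y'' - x y' + 81 y = 0.
This matches the Chebyshev equation (1 - x^2) y'' - x y' + n^2 y = 0 (note the -x y' term, not -2x y') with n^2 = 81, so n = 9; the polynomial solution is T_9(x).
With y = sum_k a_k x^k, matching x^k gives (k+2)(k+1) a_{k+2} = (k^2 - n^2) a_k = (k - 9)(k + 9) a_k. The right side vanishes at k = 9, so the series with the parity of 9 terminates at degree 9.
Standard normalization: leading coefficient of T_n is 2^(n-1), so a_9 = 2^8 = 256. Work downward with a_k = (k+1)(k+2) a_{k+2} / ((k - 9)(k + 9)):
  a_7 = (8)(9)(256) / ((7 - 9)(7 + 9)) = 18432/(-32) = -576
  a_5 = (6)(7)(-576) / ((5 - 9)(5 + 9)) = -24192/(-56) = 432
  a_3 = (4)(5)(432) / ((3 - 9)(3 + 9)) = 8640/(-72) = -120
  a_1 = (2)(3)(-120) / ((1 - 9)(1 + 9)) = -720/(-80) = 9
Hence T_9(x) = 256 x^9 - 576 x^7 + 432 x^5 - 120 x^3 + 9 x.

T_9(x); series = 256 x^9 - 576 x^7 + 432 x^5 - 120 x^3 + 9 x


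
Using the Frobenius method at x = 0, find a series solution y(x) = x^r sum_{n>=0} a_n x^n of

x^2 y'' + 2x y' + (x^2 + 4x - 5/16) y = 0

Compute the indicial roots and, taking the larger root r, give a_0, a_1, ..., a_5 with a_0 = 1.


Write in Frobenius form y'' + (p(x)/x) y' + (q(x)/x^2) y = 0:
  p(x) = 2,  q(x) = x^2 + 4x - 5/16.
Indicial equation: r(r-1) + (2) r + (-5/16) = 0 -> roots r_1 = 1/4, r_2 = -5/4.
Take r = r_1 = 1/4. Let y(x) = x^r sum_{n>=0} a_n x^n with a_0 = 1.
Substitute y = x^r sum a_n x^n and match x^{r+n}. The recurrence is
  D(n) a_n + 4 a_{n-1} + 1 a_{n-2} = 0,  where D(n) = (r+n)(r+n-1) + (2)(r+n) + (-5/16).
  a_n = [-4 a_{n-1} - 1 a_{n-2}] / D(n).
Since the indicial polynomial factors as (r - r_1)(r - r_2), D(n) = (r_1 + n - r_1)(r_1 + n - r_2) = n(n + 3/2).
Evaluating step by step (a_0 = 1):
  n = 1: D(1) = 1(1 + 3/2) = 5/2; numerator = -4(1) = -4; a_1 = (-4)/(5/2) = -8/5
  n = 2: D(2) = 2(2 + 3/2) = 7; numerator = -4(-8/5) - 1(1) = 27/5; a_2 = (27/5)/(7) = 27/35
  n = 3: D(3) = 3(3 + 3/2) = 27/2; numerator = -4(27/35) - 1(-8/5) = -52/35; a_3 = (-52/35)/(27/2) = -104/945
  n = 4: D(4) = 4(4 + 3/2) = 22; numerator = -4(-104/945) - 1(27/35) = -313/945; a_4 = (-313/945)/(22) = -313/20790
  n = 5: D(5) = 5(5 + 3/2) = 65/2; numerator = -4(-313/20790) - 1(-104/945) = 118/693; a_5 = (118/693)/(65/2) = 236/45045

r = 1/4; a_0 = 1; a_1 = -8/5; a_2 = 27/35; a_3 = -104/945; a_4 = -313/20790; a_5 = 236/45045


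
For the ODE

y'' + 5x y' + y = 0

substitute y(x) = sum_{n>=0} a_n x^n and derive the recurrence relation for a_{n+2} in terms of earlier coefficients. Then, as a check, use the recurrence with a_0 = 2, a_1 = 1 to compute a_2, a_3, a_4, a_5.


Substitute y = sum_n a_n x^n.
y''(x) has coefficient (n+2)(n+1) a_{n+2} at x^n;
5 x y'(x) has coefficient 5 n a_n at x^n (shift);
y(x) has coefficient 1 a_n at x^n.
Matching x^n: (n+2)(n+1) a_{n+2} + (5n + 1) a_n = 0.
Thus a_{n+2} = (-5n - 1) / ((n+1)(n+2)) * a_n.

Check with a_0 = 2, a_1 = 1 (apply the recurrence for n = 0, 1, 2, 3): a_0 = 2, a_1 = 1, a_2 = -1, a_3 = -1, a_4 = 11/12, a_5 = 4/5.

a_(n+2) = (-5n - 1) / ((n+1)(n+2)) * a_n; check: a_0 = 2, a_1 = 1, a_2 = -1, a_3 = -1, a_4 = 11/12, a_5 = 4/5


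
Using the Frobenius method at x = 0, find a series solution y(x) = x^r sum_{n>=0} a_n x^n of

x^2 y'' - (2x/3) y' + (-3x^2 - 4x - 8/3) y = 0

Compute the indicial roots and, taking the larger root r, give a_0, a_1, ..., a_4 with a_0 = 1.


Write in Frobenius form y'' + (p(x)/x) y' + (q(x)/x^2) y = 0:
  p(x) = -2/3,  q(x) = -3x^2 - 4x - 8/3.
Indicial equation: r(r-1) + (-2/3) r + (-8/3) = 0 -> roots r_1 = 8/3, r_2 = -1.
Take r = r_1 = 8/3. Let y(x) = x^r sum_{n>=0} a_n x^n with a_0 = 1.
Substitute y = x^r sum a_n x^n and match x^{r+n}. The recurrence is
  D(n) a_n - 4 a_{n-1} - 3 a_{n-2} = 0,  where D(n) = (r+n)(r+n-1) + (-2/3)(r+n) + (-8/3).
  a_n = [4 a_{n-1} + 3 a_{n-2}] / D(n).
Since the indicial polynomial factors as (r - r_1)(r - r_2), D(n) = (r_1 + n - r_1)(r_1 + n - r_2) = n(n + 11/3).
Evaluating step by step (a_0 = 1):
  n = 1: D(1) = 1(1 + 11/3) = 14/3; numerator = 4(1) = 4; a_1 = (4)/(14/3) = 6/7
  n = 2: D(2) = 2(2 + 11/3) = 34/3; numerator = 4(6/7) + 3(1) = 45/7; a_2 = (45/7)/(34/3) = 135/238
  n = 3: D(3) = 3(3 + 11/3) = 20; numerator = 4(135/238) + 3(6/7) = 576/119; a_3 = (576/119)/(20) = 144/595
  n = 4: D(4) = 4(4 + 11/3) = 92/3; numerator = 4(144/595) + 3(135/238) = 3177/1190; a_4 = (3177/1190)/(92/3) = 9531/109480

r = 8/3; a_0 = 1; a_1 = 6/7; a_2 = 135/238; a_3 = 144/595; a_4 = 9531/109480


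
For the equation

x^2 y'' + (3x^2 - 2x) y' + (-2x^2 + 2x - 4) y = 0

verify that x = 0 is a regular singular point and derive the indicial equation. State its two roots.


Divide by x^2 to reach normal form y'' + P_1(x) y' + P_2(x) y = 0 with P_1(x) = 3 - 2/x and P_2(x) = -2 + 2/x - 4/x^2.
x = 0 is a singular point because the y'-coefficient 3 - 2/x has a pole at x = 0 and the y-coefficient -2 + 2/x - 4/x^2 has a pole at x = 0.
It is a regular singular point because x P_1(x) = p(x) = 3x - 2 and x^2 P_2(x) = q(x) = -2x^2 + 2x - 4 are polynomials, hence analytic at x = 0.
p(0) = -2,  q(0) = -4.
Indicial equation: r(r-1) + p(0) r + q(0) = 0, i.e. r^2 + (p(0) - 1) r + q(0) = 0, i.e. r^2 - 3 r - 4 = 0.
Discriminant: (-3)^2 - 4(-4) = 25, so r = (3 ± 5)/2.
Solving: r_1 = 4, r_2 = -1.

indicial: r^2 - 3 r - 4 = 0; roots r_1 = 4, r_2 = -1


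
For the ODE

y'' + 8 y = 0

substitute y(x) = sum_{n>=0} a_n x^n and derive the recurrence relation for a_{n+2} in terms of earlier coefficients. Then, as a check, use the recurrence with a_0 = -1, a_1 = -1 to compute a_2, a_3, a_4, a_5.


Substitute y = sum_n a_n x^n into y'' + (const) y = 0.
y''(x) = sum_{n>=0} (n+2)(n+1) a_{n+2} x^n.
The ODE becomes sum_n [(n+2)(n+1) a_{n+2} + 8 a_n] x^n = 0.
Setting each coefficient to zero gives the recurrence:
  (n+2)(n+1) a_{n+2} + 8 a_n = 0,
  a_{n+2} = -8 / ((n+1)(n+2)) a_n.

Check with a_0 = -1, a_1 = -1 (apply the recurrence for n = 0, 1, 2, 3): a_0 = -1, a_1 = -1, a_2 = 4, a_3 = 4/3, a_4 = -8/3, a_5 = -8/15.

a_{n+2} = -8/((n+1)(n+2)) * a_n; check: a_0 = -1, a_1 = -1, a_2 = 4, a_3 = 4/3, a_4 = -8/3, a_5 = -8/15


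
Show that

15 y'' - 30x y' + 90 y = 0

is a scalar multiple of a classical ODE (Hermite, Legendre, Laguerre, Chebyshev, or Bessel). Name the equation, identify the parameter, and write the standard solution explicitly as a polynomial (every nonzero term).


All three coefficients share the factor 15; dividing through by 15 gives  y'' - 2x y' + 6 y = 0.
This matches the Hermite equation y'' - 2x y' + 2n y = 0 with 2n = 6, so n = 3; the polynomial solution is H_3(x).
With y = sum_k a_k x^k, matching x^k gives (k+2)(k+1) a_{k+2} = 2(k - n) a_k = 2(k - 3) a_k. The right side vanishes at k = 3, so the series with the parity of 3 terminates at degree 3.
Standard normalization: leading coefficient of H_n is 2^n, so a_3 = 2^3 = 8. Work downward with a_k = (k+1)(k+2) a_{k+2} / (2(k - n)):
  a_1 = (2)(3)(8) / (2(1 - 3)) = 48/(-4) = -12
Hence H_3(x) = 8 x^3 - 12 x.

H_3(x); series = 8 x^3 - 12 x


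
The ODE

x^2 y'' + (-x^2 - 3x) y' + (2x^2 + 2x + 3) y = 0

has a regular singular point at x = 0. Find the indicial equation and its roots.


Divide by x^2 to reach normal form y'' + P_1(x) y' + P_2(x) y = 0 with P_1(x) = -1 - 3/x and P_2(x) = 2 + 2/x + 3/x^2.
x = 0 is a singular point because the y'-coefficient -1 - 3/x has a pole at x = 0 and the y-coefficient 2 + 2/x + 3/x^2 has a pole at x = 0.
It is a regular singular point because x P_1(x) = p(x) = -x - 3 and x^2 P_2(x) = q(x) = 2x^2 + 2x + 3 are polynomials, hence analytic at x = 0.
p(0) = -3,  q(0) = 3.
Indicial equation: r(r-1) + p(0) r + q(0) = 0, i.e. r^2 + (p(0) - 1) r + q(0) = 0, i.e. r^2 - 4 r + 3 = 0.
Discriminant: (-4)^2 - 4(3) = 4, so r = (4 ± 2)/2.
Solving: r_1 = 3, r_2 = 1.

indicial: r^2 - 4 r + 3 = 0; roots r_1 = 3, r_2 = 1


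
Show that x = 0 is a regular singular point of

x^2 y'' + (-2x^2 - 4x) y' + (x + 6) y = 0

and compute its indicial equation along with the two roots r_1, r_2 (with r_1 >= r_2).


Divide by x^2 to reach normal form y'' + P_1(x) y' + P_2(x) y = 0 with P_1(x) = -2 - 4/x and P_2(x) = 1/x + 6/x^2.
x = 0 is a singular point because the y'-coefficient -2 - 4/x has a pole at x = 0 and the y-coefficient 1/x + 6/x^2 has a pole at x = 0.
It is a regular singular point because x P_1(x) = p(x) = -2x - 4 and x^2 P_2(x) = q(x) = x + 6 are polynomials, hence analytic at x = 0.
p(0) = -4,  q(0) = 6.
Indicial equation: r(r-1) + p(0) r + q(0) = 0, i.e. r^2 + (p(0) - 1) r + q(0) = 0, i.e. r^2 - 5 r + 6 = 0.
Discriminant: (-5)^2 - 4(6) = 1, so r = (5 ± 1)/2.
Solving: r_1 = 3, r_2 = 2.

indicial: r^2 - 5 r + 6 = 0; roots r_1 = 3, r_2 = 2
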